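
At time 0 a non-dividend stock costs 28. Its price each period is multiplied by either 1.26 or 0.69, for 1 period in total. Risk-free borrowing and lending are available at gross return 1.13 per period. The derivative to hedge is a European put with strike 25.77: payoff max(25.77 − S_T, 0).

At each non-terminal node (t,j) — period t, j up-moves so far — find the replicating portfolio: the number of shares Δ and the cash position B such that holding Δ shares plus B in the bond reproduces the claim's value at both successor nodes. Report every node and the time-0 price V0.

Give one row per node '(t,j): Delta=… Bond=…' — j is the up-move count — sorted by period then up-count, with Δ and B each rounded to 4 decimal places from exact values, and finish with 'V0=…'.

(0,0): Delta=-0.4041 Bond=12.6176
V0=1.3018

Since d<R<u, set p* = (R−d)/(u−d) = 0.7719; price each node as the discounted p*-expectation of its children.
Payoff layer (t=1): V(1,0)=6.4500, V(1,1)=0.0000
(0,0): S=28.0000. Δ = (V_up−V_dn)/(S_up−S_dn) = (0.0000−6.4500)/(35.2800−19.3200) = -0.4041. V = [p*·0.0000 + (1−p*)·6.4500]/1.13 = 1.3018. B = V − Δ·S = 12.6176.
Root portfolio cost Δ·28+B reproduces V0=1.3018.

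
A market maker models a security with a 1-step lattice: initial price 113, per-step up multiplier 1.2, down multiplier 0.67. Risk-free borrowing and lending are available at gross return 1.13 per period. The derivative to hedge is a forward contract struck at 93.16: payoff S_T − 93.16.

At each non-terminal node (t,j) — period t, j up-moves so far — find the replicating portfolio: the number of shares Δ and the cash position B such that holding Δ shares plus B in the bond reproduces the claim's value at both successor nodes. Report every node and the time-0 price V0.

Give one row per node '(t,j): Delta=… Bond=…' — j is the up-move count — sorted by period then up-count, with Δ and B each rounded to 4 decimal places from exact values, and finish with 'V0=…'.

Risk-neutral probability p* = (R−d)/(u−d) = (1.13−0.67)/(1.2−0.67) = 0.8679.
At expiry t=1: V(1,0)=-17.4500, V(1,1)=42.4400
Node (0,0) S=113.0000: V=(p*·42.4400+(1−p*)·-17.4500)/1.13=30.5575; Δ=(42.4400−-17.4500)/(135.6000−75.7100)=1.0000; B=V−Δ·S=-82.4425
Root portfolio cost Δ·113+B reproduces V0=30.5575.

(0,0): Delta=1.0000 Bond=-82.4425
V0=30.5575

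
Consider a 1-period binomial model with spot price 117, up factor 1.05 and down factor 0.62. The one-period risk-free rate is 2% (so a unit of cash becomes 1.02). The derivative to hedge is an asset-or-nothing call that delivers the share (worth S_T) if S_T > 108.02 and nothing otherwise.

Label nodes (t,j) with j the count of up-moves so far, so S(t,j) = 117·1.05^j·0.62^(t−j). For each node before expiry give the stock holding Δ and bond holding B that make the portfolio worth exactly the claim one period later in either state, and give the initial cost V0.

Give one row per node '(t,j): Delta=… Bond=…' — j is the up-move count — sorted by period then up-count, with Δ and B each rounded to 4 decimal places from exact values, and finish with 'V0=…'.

Since d<R<u, set p* = (R−d)/(u−d) = 0.9302; price each node as the discounted p*-expectation of its children.
At expiry t=1: V(1,0)=0.0000, V(1,1)=122.8500
Node (0,0) S=117.0000: V=(p*·122.8500+(1−p*)·0.0000)/1.02=112.0383; Δ=(122.8500−0.0000)/(122.8500−72.5400)=2.4419; B=V−Δ·S=-173.6594
Each (Δ,B) replicates both successor values, so the strategy is self-financing and V0 is arbitrage-free.

(0,0): Delta=2.4419 Bond=-173.6594
V0=112.0383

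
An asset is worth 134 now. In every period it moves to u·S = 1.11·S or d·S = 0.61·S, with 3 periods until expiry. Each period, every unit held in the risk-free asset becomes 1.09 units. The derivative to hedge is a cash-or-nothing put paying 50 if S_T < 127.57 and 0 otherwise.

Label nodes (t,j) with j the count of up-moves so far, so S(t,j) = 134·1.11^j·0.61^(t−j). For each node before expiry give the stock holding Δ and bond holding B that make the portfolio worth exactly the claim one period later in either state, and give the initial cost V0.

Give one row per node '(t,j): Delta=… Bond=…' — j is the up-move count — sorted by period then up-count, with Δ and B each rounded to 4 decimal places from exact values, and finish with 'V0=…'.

Under the risk-neutral measure, an up-move has probability p* = (R−d)/(u−d) = 0.9600 and values discount at R = 1.09.
Terminal payoffs: V(3,0)=50.0000, V(3,1)=50.0000, V(3,2)=50.0000, V(3,3)=0.0000
(2,0): S=49.8614. Δ = (V_up−V_dn)/(S_up−S_dn) = (50.0000−50.0000)/(55.3462−30.4155) = 0.0000. V = [p*·50.0000 + (1−p*)·50.0000]/1.09 = 45.8716. B = V − Δ·S = 45.8716.
(2,1): S=90.7314. Δ = (V_up−V_dn)/(S_up−S_dn) = (50.0000−50.0000)/(100.7119−55.3462) = 0.0000. V = [p*·50.0000 + (1−p*)·50.0000]/1.09 = 45.8716. B = V − Δ·S = 45.8716.
(2,2): S=165.1014. Δ = (V_up−V_dn)/(S_up−S_dn) = (0.0000−50.0000)/(183.2626−100.7119) = -0.6057. V = [p*·0.0000 + (1−p*)·50.0000]/1.09 = 1.8349. B = V − Δ·S = 101.8349.
(1,0): S=81.7400. Δ = (V_up−V_dn)/(S_up−S_dn) = (45.8716−45.8716)/(90.7314−49.8614) = 0.0000. V = [p*·45.8716 + (1−p*)·45.8716]/1.09 = 42.0840. B = V − Δ·S = 42.0840.
(1,1): S=148.7400. Δ = (V_up−V_dn)/(S_up−S_dn) = (1.8349−45.8716)/(165.1014−90.7314) = -0.5921. V = [p*·1.8349 + (1−p*)·45.8716]/1.09 = 3.2994. B = V − Δ·S = 91.3728.
(0,0): S=134.0000. Δ = (V_up−V_dn)/(S_up−S_dn) = (3.2994−42.0840)/(148.7400−81.7400) = -0.5789. V = [p*·3.2994 + (1−p*)·42.0840]/1.09 = 4.4502. B = V − Δ·S = 82.0195.
Check: Δ(0,0)·S0 + B(0,0) = 4.4502 = V0.

(0,0): Delta=-0.5789 Bond=82.0195
(1,0): Delta=0.0000 Bond=42.0840
(1,1): Delta=-0.5921 Bond=91.3728
(2,0): Delta=0.0000 Bond=45.8716
(2,1): Delta=0.0000 Bond=45.8716
(2,2): Delta=-0.6057 Bond=101.8349
V0=4.4502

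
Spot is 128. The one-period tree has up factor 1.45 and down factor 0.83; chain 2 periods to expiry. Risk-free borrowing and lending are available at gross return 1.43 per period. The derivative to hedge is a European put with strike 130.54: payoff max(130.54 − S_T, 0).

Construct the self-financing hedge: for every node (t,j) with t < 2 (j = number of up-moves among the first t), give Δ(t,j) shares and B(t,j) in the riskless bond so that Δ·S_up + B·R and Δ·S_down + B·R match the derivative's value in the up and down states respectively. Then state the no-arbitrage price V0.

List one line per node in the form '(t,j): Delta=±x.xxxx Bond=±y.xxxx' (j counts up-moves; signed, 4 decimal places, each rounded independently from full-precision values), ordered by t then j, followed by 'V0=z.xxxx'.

(0,0): Delta=-0.0120 Bond=1.5628
(1,0): Delta=-0.6431 Bond=69.2794
(1,1): Delta=0.0000 Bond=0.0000
V0=0.0216

No-arbitrage ⇒ martingale measure with p* = (R−d)/(u−d) = 0.9677.
Terminal values V(2,·): V(2,0)=42.3608, V(2,1)=0.0000, V(2,2)=0.0000
(1,0): S=106.2400. Δ = (V_up−V_dn)/(S_up−S_dn) = (0.0000−42.3608)/(154.0480−88.1792) = -0.6431. V = [p*·0.0000 + (1−p*)·42.3608]/1.43 = 0.9556. B = V − Δ·S = 69.2794.
(1,1): S=185.6000. Δ = (V_up−V_dn)/(S_up−S_dn) = (0.0000−0.0000)/(269.1200−154.0480) = 0.0000. V = [p*·0.0000 + (1−p*)·0.0000]/1.43 = 0.0000. B = V − Δ·S = 0.0000.
(0,0): S=128.0000. Δ = (V_up−V_dn)/(S_up−S_dn) = (0.0000−0.9556)/(185.6000−106.2400) = -0.0120. V = [p*·0.0000 + (1−p*)·0.9556]/1.43 = 0.0216. B = V − Δ·S = 1.5628.
Check: Δ(0,0)·S0 + B(0,0) = 0.0216 = V0.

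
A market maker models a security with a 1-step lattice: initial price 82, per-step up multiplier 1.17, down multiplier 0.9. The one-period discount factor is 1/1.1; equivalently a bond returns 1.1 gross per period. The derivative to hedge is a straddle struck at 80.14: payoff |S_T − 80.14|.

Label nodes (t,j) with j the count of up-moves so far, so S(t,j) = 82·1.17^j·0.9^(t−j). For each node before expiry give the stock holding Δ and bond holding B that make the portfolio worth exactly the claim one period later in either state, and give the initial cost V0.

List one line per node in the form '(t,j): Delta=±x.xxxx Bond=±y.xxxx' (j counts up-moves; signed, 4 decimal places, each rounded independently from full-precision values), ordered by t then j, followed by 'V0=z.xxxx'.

(0,0): Delta=0.4273 Bond=-22.9030
V0=12.1340

Under the risk-neutral measure, an up-move has probability p* = (R−d)/(u−d) = 0.7407 and values discount at R = 1.1.
At expiry t=1: V(1,0)=6.3400, V(1,1)=15.8000
Node (0,0) S=82.0000: V=(p*·15.8000+(1−p*)·6.3400)/1.1=12.1340; Δ=(15.8000−6.3400)/(95.9400−73.8000)=0.4273; B=V−Δ·S=-22.9030
The time-0 hedge costs 12.1340, which is the no-arbitrage price.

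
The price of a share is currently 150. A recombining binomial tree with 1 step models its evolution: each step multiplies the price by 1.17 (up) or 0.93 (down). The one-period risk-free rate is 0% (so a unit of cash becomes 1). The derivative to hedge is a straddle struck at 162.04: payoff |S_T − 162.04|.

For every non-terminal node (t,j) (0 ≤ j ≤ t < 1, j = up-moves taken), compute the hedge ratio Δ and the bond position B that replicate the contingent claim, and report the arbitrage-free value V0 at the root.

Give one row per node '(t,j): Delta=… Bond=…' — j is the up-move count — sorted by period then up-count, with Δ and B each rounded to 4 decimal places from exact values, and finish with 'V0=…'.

(0,0): Delta=-0.2522 Bond=57.7250
V0=19.8917

Under the risk-neutral measure, an up-move has probability p* = (R−d)/(u−d) = 0.2917 and values discount at R = 1.
Terminal values V(1,·): V(1,0)=22.5400, V(1,1)=13.4600
(0,0): S=150.0000. Δ = (V_up−V_dn)/(S_up−S_dn) = (13.4600−22.5400)/(175.5000−139.5000) = -0.2522. V = [p*·13.4600 + (1−p*)·22.5400]/1 = 19.8917. B = V − Δ·S = 57.7250.
Check: Δ(0,0)·S0 + B(0,0) = 19.8917 = V0.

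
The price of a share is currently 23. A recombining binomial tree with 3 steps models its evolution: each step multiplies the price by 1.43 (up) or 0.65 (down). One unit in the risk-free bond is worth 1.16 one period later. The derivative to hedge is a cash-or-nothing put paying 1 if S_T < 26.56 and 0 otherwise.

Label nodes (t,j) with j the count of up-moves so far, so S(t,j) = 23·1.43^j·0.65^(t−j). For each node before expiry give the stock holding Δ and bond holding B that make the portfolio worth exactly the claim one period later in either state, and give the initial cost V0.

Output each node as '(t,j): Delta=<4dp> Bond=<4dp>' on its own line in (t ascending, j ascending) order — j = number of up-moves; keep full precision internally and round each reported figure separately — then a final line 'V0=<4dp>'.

(0,0): Delta=-0.0188 Bond=0.6084
(1,0): Delta=-0.0483 Bond=1.1481
(1,1): Delta=-0.0116 Bond=0.4716
(2,0): Delta=0.0000 Bond=0.8621
(2,1): Delta=-0.0600 Bond=1.5805
(2,2): Delta=0.0000 Bond=0.0000
V0=0.1772

Since d<R<u, set p* = (R−d)/(u−d) = 0.6538; price each node as the discounted p*-expectation of its children.
Terminal payoffs: V(3,0)=1.0000, V(3,1)=1.0000, V(3,2)=0.0000, V(3,3)=0.0000
Node (2,0) S=9.7175: V=(p*·1.0000+(1−p*)·1.0000)/1.16=0.8621; Δ=(1.0000−1.0000)/(13.8960−6.3164)=0.0000; B=V−Δ·S=0.8621
Node (2,1) S=21.3785: V=(p*·0.0000+(1−p*)·1.0000)/1.16=0.2984; Δ=(0.0000−1.0000)/(30.5713−13.8960)=-0.0600; B=V−Δ·S=1.5805
Node (2,2) S=47.0327: V=(p*·0.0000+(1−p*)·0.0000)/1.16=0.0000; Δ=(0.0000−0.0000)/(67.2568−30.5713)=0.0000; B=V−Δ·S=0.0000
Node (1,0) S=14.9500: V=(p*·0.2984+(1−p*)·0.8621)/1.16=0.4254; Δ=(0.2984−0.8621)/(21.3785−9.7175)=-0.0483; B=V−Δ·S=1.1481
Node (1,1) S=32.8900: V=(p*·0.0000+(1−p*)·0.2984)/1.16=0.0890; Δ=(0.0000−0.2984)/(47.0327−21.3785)=-0.0116; B=V−Δ·S=0.4716
Node (0,0) S=23.0000: V=(p*·0.0890+(1−p*)·0.4254)/1.16=0.1772; Δ=(0.0890−0.4254)/(32.8900−14.9500)=-0.0188; B=V−Δ·S=0.6084
Root portfolio cost Δ·23+B reproduces V0=0.1772.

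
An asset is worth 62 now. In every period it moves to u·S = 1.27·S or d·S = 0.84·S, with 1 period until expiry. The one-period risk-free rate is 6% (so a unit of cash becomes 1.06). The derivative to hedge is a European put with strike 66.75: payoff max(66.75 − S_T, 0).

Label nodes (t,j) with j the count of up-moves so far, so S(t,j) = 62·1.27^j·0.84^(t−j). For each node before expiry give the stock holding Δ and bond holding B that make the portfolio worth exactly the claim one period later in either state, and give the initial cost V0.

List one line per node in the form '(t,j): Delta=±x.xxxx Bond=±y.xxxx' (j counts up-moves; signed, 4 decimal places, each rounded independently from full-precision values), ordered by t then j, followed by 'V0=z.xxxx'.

Risk-neutral probability p* = (R−d)/(u−d) = (1.06−0.84)/(1.27−0.84) = 0.5116.
Payoff layer (t=1): V(1,0)=14.6700, V(1,1)=0.0000
Node (0,0) S=62.0000: V=(p*·0.0000+(1−p*)·14.6700)/1.06=6.7589; Δ=(0.0000−14.6700)/(78.7400−52.0800)=-0.5503; B=V−Δ·S=40.8752
Check: Δ(0,0)·S0 + B(0,0) = 6.7589 = V0.

(0,0): Delta=-0.5503 Bond=40.8752
V0=6.7589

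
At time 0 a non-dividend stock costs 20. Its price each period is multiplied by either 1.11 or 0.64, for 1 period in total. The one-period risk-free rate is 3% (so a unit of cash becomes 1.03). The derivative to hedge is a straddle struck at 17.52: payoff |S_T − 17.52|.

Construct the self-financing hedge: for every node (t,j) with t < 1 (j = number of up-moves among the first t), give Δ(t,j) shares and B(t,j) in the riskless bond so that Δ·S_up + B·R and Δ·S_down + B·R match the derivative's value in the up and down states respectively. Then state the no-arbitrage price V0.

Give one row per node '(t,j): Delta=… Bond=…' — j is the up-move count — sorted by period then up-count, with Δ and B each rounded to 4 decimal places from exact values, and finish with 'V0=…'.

Since d<R<u, set p* = (R−d)/(u−d) = 0.8298; price each node as the discounted p*-expectation of its children.
At expiry t=1: V(1,0)=4.7200, V(1,1)=4.6800
Node (0,0) S=20.0000: V=(p*·4.6800+(1−p*)·4.7200)/1.03=4.5503; Δ=(4.6800−4.7200)/(22.2000−12.8000)=-0.0043; B=V−Δ·S=4.6354
Root portfolio cost Δ·20+B reproduces V0=4.5503.

(0,0): Delta=-0.0043 Bond=4.6354
V0=4.5503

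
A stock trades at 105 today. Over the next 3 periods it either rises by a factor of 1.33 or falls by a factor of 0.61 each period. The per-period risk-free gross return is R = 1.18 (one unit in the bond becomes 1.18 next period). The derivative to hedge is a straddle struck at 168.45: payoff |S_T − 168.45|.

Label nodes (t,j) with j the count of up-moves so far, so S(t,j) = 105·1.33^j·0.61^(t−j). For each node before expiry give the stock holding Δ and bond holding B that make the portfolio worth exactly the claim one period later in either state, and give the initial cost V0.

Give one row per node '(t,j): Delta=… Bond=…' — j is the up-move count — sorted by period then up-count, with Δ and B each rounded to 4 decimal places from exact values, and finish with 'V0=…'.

No-arbitrage ⇒ martingale measure with p* = (R−d)/(u−d) = 0.7917.
Terminal values V(3,·): V(3,0)=144.6170, V(3,1)=116.4862, V(3,2)=55.1520, V(3,3)=78.5769
(2,0): S=39.0705. Δ = (V_up−V_dn)/(S_up−S_dn) = (116.4862−144.6170)/(51.9638−23.8330) = -1.0000. V = [p*·116.4862 + (1−p*)·144.6170]/1.18 = 103.6837. B = V − Δ·S = 142.7542.
(2,1): S=85.1865. Δ = (V_up−V_dn)/(S_up−S_dn) = (55.1520−116.4862)/(113.2980−51.9638) = -1.0000. V = [p*·55.1520 + (1−p*)·116.4862]/1.18 = 57.5677. B = V − Δ·S = 142.7542.
(2,2): S=185.7345. Δ = (V_up−V_dn)/(S_up−S_dn) = (78.5769−55.1520)/(247.0269−113.2980) = 0.1752. V = [p*·78.5769 + (1−p*)·55.1520]/1.18 = 62.4548. B = V − Δ·S = 29.9202.
(1,0): S=64.0500. Δ = (V_up−V_dn)/(S_up−S_dn) = (57.5677−103.6837)/(85.1865−39.0705) = -1.0000. V = [p*·57.5677 + (1−p*)·103.6837]/1.18 = 56.9282. B = V − Δ·S = 120.9782.
(1,1): S=139.6500. Δ = (V_up−V_dn)/(S_up−S_dn) = (62.4548−57.5677)/(185.7345−85.1865) = 0.0486. V = [p*·62.4548 + (1−p*)·57.5677]/1.18 = 52.0650. B = V − Δ·S = 45.2774.
(0,0): S=105.0000. Δ = (V_up−V_dn)/(S_up−S_dn) = (52.0650−56.9282)/(139.6500−64.0500) = -0.0643. V = [p*·52.0650 + (1−p*)·56.9282]/1.18 = 44.9815. B = V − Δ·S = 51.7359.
The time-0 hedge costs 44.9815, which is the no-arbitrage price.

(0,0): Delta=-0.0643 Bond=51.7359
(1,0): Delta=-1.0000 Bond=120.9782
(1,1): Delta=0.0486 Bond=45.2774
(2,0): Delta=-1.0000 Bond=142.7542
(2,1): Delta=-1.0000 Bond=142.7542
(2,2): Delta=0.1752 Bond=29.9202
V0=44.9815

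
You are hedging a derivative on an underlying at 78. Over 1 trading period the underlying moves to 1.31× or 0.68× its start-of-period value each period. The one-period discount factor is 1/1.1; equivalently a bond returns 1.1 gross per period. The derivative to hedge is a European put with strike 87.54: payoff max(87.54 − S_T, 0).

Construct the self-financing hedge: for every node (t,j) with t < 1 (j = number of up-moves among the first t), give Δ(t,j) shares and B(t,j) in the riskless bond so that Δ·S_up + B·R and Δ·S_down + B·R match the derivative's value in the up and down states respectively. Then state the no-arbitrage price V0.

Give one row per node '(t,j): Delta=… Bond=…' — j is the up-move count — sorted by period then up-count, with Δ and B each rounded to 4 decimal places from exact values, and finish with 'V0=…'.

Under the risk-neutral measure, an up-move has probability p* = (R−d)/(u−d) = 0.6667 and values discount at R = 1.1.
At expiry t=1: V(1,0)=34.5000, V(1,1)=0.0000
  t=0,j=0: stock 78.0000 → up 102.1800 (V=0.0000), down 53.0400 (V=34.5000). Price 10.4545; hedge Δ=-0.7021, bond B=65.2165.
Root portfolio cost Δ·78+B reproduces V0=10.4545.

(0,0): Delta=-0.7021 Bond=65.2165
V0=10.4545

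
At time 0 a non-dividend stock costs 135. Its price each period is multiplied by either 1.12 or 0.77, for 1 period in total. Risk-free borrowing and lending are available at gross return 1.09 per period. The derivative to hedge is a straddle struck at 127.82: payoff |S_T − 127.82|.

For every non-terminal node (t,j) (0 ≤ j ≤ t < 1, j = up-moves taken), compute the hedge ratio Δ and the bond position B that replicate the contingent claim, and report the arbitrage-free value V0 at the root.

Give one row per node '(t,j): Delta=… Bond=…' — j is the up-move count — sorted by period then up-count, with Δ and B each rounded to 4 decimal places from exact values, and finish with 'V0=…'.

(0,0): Delta=-0.0104 Bond=22.8881
V0=21.4881

The replicating-portfolio and risk-neutral prices coincide; use p* = (1.09−0.77)/(1.12−0.77) = 0.9143 for the latter.
At expiry t=1: V(1,0)=23.8700, V(1,1)=23.3800
(0,0): S=135.0000. Δ = (V_up−V_dn)/(S_up−S_dn) = (23.3800−23.8700)/(151.2000−103.9500) = -0.0104. V = [p*·23.3800 + (1−p*)·23.8700]/1.09 = 21.4881. B = V − Δ·S = 22.8881.
Check: Δ(0,0)·S0 + B(0,0) = 21.4881 = V0.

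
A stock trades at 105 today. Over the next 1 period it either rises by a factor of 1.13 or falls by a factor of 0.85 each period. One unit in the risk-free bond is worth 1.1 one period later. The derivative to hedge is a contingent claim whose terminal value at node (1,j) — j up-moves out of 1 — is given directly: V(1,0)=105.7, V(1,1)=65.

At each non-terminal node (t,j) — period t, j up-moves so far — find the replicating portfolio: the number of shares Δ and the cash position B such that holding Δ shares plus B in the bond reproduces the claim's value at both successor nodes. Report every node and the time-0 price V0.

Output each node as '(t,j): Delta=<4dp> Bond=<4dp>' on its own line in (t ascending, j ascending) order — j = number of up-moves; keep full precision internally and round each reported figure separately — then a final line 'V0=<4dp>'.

(0,0): Delta=-1.3844 Bond=208.4123
V0=63.0552

Since d<R<u, set p* = (R−d)/(u−d) = 0.8929; price each node as the discounted p*-expectation of its children.
Payoff layer (t=1): V(1,0)=105.7000, V(1,1)=65.0000
Node (0,0) S=105.0000: V=(p*·65.0000+(1−p*)·105.7000)/1.1=63.0552; Δ=(65.0000−105.7000)/(118.6500−89.2500)=-1.3844; B=V−Δ·S=208.4123
Root portfolio cost Δ·105+B reproduces V0=63.0552.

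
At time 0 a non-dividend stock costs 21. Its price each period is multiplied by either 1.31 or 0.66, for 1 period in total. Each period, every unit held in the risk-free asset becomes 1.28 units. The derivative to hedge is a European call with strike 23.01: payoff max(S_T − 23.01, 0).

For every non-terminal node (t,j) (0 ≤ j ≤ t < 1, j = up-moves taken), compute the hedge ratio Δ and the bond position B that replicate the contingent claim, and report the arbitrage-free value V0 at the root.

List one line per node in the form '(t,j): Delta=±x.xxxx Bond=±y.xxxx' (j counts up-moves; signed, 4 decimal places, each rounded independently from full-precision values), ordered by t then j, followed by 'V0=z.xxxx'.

(0,0): Delta=0.3297 Bond=-3.5697
V0=3.3534

No-arbitrage ⇒ martingale measure with p* = (R−d)/(u−d) = 0.9538.
Terminal values V(1,·): V(1,0)=0.0000, V(1,1)=4.5000
  t=0,j=0: stock 21.0000 → up 27.5100 (V=4.5000), down 13.8600 (V=0.0000). Price 3.3534; hedge Δ=0.3297, bond B=-3.5697.
Self-financing check: at every node Δ·S+B equals the discounted successor values.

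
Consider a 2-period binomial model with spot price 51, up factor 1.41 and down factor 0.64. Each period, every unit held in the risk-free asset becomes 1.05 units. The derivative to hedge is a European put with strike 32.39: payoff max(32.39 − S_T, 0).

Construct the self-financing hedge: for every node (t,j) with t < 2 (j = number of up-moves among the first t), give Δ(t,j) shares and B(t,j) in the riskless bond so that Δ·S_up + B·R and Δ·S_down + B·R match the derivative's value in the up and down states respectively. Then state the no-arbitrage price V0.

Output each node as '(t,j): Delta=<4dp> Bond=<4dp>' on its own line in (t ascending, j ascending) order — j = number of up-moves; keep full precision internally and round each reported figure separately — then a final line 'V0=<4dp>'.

Since d<R<u, set p* = (R−d)/(u−d) = 0.5325; price each node as the discounted p*-expectation of its children.
Terminal values V(2,·): V(2,0)=11.5004, V(2,1)=0.0000, V(2,2)=0.0000
Node (1,0) S=32.6400: V=(p*·0.0000+(1−p*)·11.5004)/1.05=5.1208; Δ=(0.0000−11.5004)/(46.0224−20.8896)=-0.4576; B=V−Δ·S=20.0564
Node (1,1) S=71.9100: V=(p*·0.0000+(1−p*)·0.0000)/1.05=0.0000; Δ=(0.0000−0.0000)/(101.3931−46.0224)=0.0000; B=V−Δ·S=0.0000
Node (0,0) S=51.0000: V=(p*·0.0000+(1−p*)·5.1208)/1.05=2.2801; Δ=(0.0000−5.1208)/(71.9100−32.6400)=-0.1304; B=V−Δ·S=8.9305
Check: Δ(0,0)·S0 + B(0,0) = 2.2801 = V0.

(0,0): Delta=-0.1304 Bond=8.9305
(1,0): Delta=-0.4576 Bond=20.0564
(1,1): Delta=0.0000 Bond=0.0000
V0=2.2801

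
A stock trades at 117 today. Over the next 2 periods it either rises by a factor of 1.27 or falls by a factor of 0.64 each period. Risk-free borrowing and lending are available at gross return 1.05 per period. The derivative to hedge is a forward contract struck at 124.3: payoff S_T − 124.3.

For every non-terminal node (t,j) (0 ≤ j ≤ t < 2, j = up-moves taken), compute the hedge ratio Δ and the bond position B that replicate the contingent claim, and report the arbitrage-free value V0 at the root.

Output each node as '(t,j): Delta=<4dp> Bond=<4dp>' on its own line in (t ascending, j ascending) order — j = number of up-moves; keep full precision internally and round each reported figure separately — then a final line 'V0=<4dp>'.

(0,0): Delta=1.0000 Bond=-112.7438
(1,0): Delta=1.0000 Bond=-118.3810
(1,1): Delta=1.0000 Bond=-118.3810
V0=4.2562

The replicating-portfolio and risk-neutral prices coincide; use p* = (1.05−0.64)/(1.27−0.64) = 0.6508 for the latter.
Terminal payoffs: V(2,0)=-76.3768, V(2,1)=-29.2024, V(2,2)=64.4093
(1,0): S=74.8800. Δ = (V_up−V_dn)/(S_up−S_dn) = (-29.2024−-76.3768)/(95.0976−47.9232) = 1.0000. V = [p*·-29.2024 + (1−p*)·-76.3768]/1.05 = -43.5010. B = V − Δ·S = -118.3810.
(1,1): S=148.5900. Δ = (V_up−V_dn)/(S_up−S_dn) = (64.4093−-29.2024)/(188.7093−95.0976) = 1.0000. V = [p*·64.4093 + (1−p*)·-29.2024]/1.05 = 30.2090. B = V − Δ·S = -118.3810.
(0,0): S=117.0000. Δ = (V_up−V_dn)/(S_up−S_dn) = (30.2090−-43.5010)/(148.5900−74.8800) = 1.0000. V = [p*·30.2090 + (1−p*)·-43.5010]/1.05 = 4.2562. B = V − Δ·S = -112.7438.
The time-0 hedge costs 4.2562, which is the no-arbitrage price.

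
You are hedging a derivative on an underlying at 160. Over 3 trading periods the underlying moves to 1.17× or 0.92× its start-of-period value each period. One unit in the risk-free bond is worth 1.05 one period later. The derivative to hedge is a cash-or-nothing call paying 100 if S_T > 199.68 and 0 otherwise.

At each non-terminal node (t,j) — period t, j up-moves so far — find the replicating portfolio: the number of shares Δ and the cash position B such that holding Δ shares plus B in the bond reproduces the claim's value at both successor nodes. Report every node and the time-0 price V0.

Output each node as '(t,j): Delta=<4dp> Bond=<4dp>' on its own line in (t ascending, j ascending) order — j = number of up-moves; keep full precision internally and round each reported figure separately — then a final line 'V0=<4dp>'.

No-arbitrage ⇒ martingale measure with p* = (R−d)/(u−d) = 0.5200.
Terminal values V(3,·): V(3,0)=0.0000, V(3,1)=0.0000, V(3,2)=100.0000, V(3,3)=100.0000
Node (2,0) S=135.4240: V=(p*·0.0000+(1−p*)·0.0000)/1.05=0.0000; Δ=(0.0000−0.0000)/(158.4461−124.5901)=0.0000; B=V−Δ·S=0.0000
Node (2,1) S=172.2240: V=(p*·100.0000+(1−p*)·0.0000)/1.05=49.5238; Δ=(100.0000−0.0000)/(201.5021−158.4461)=2.3226; B=V−Δ·S=-350.4762
Node (2,2) S=219.0240: V=(p*·100.0000+(1−p*)·100.0000)/1.05=95.2381; Δ=(100.0000−100.0000)/(256.2581−201.5021)=0.0000; B=V−Δ·S=95.2381
Node (1,0) S=147.2000: V=(p*·49.5238+(1−p*)·0.0000)/1.05=24.5261; Δ=(49.5238−0.0000)/(172.2240−135.4240)=1.3458; B=V−Δ·S=-173.5692
Node (1,1) S=187.2000: V=(p*·95.2381+(1−p*)·49.5238)/1.05=69.8050; Δ=(95.2381−49.5238)/(219.0240−172.2240)=0.9768; B=V−Δ·S=-113.0522
Node (0,0) S=160.0000: V=(p*·69.8050+(1−p*)·24.5261)/1.05=45.7820; Δ=(69.8050−24.5261)/(187.2000−147.2000)=1.1320; B=V−Δ·S=-135.3336
The time-0 hedge costs 45.7820, which is the no-arbitrage price.

(0,0): Delta=1.1320 Bond=-135.3336
(1,0): Delta=1.3458 Bond=-173.5692
(1,1): Delta=0.9768 Bond=-113.0522
(2,0): Delta=0.0000 Bond=0.0000
(2,1): Delta=2.3226 Bond=-350.4762
(2,2): Delta=0.0000 Bond=95.2381
V0=45.7820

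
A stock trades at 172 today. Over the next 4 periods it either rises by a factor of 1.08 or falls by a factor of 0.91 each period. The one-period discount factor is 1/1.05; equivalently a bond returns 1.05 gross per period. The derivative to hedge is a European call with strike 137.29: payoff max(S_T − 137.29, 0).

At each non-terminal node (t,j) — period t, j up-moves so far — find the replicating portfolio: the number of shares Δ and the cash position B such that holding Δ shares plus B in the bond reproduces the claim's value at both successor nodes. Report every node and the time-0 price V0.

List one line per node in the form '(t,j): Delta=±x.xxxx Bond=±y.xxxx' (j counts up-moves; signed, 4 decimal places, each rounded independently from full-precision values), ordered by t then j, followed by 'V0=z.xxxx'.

(0,0): Delta=0.9969 Bond=-112.3933
(1,0): Delta=0.9795 Bond=-115.2908
(1,1): Delta=1.0000 Bond=-118.5963
(2,0): Delta=0.8658 Bond=-104.8586
(2,1): Delta=1.0000 Bond=-124.5261
(2,2): Delta=1.0000 Bond=-124.5261
(3,0): Delta=0.1222 Bond=-13.7308
(3,1): Delta=1.0000 Bond=-130.7524
(3,2): Delta=1.0000 Bond=-130.7524
(3,3): Delta=1.0000 Bond=-130.7524
V0=59.0666

Under the risk-neutral measure, an up-move has probability p* = (R−d)/(u−d) = 0.8235 and values discount at R = 1.05.
Terminal payoffs: V(4,0)=0.0000, V(4,1)=2.6933, V(4,2)=28.8441, V(4,3)=59.8801, V(4,4)=96.7141
  t=3,j=0: stock 129.6142 → up 139.9833 (V=2.6933), down 117.9489 (V=0.0000). Price 2.1124; hedge Δ=0.1222, bond B=-13.7308.
  t=3,j=1: stock 153.8279 → up 166.1341 (V=28.8441), down 139.9833 (V=2.6933). Price 23.0755; hedge Δ=1.0000, bond B=-130.7524.
  t=3,j=2: stock 182.5649 → up 197.1701 (V=59.8801), down 166.1341 (V=28.8441). Price 51.8125; hedge Δ=1.0000, bond B=-130.7524.
  t=3,j=3: stock 216.6705 → up 234.0041 (V=96.7141), down 197.1701 (V=59.8801). Price 85.9181; hedge Δ=1.0000, bond B=-130.7524.
  t=2,j=0: stock 142.4332 → up 153.8279 (V=23.0755), down 129.6142 (V=2.1124). Price 18.4534; hedge Δ=0.8658, bond B=-104.8586.
  t=2,j=1: stock 169.0416 → up 182.5649 (V=51.8125), down 153.8279 (V=23.0755). Price 44.5155; hedge Δ=1.0000, bond B=-124.5261.
  t=2,j=2: stock 200.6208 → up 216.6705 (V=85.9181), down 182.5649 (V=51.8125). Price 76.0947; hedge Δ=1.0000, bond B=-124.5261.
  t=1,j=0: stock 156.5200 → up 169.0416 (V=44.5155), down 142.4332 (V=18.4534). Price 38.0156; hedge Δ=0.9795, bond B=-115.2908.
  t=1,j=1: stock 185.7600 → up 200.6208 (V=76.0947), down 169.0416 (V=44.5155). Price 67.1637; hedge Δ=1.0000, bond B=-118.5963.
  t=0,j=0: stock 172.0000 → up 185.7600 (V=67.1637), down 156.5200 (V=38.0156). Price 59.0666; hedge Δ=0.9969, bond B=-112.3933.
Self-financing check: at every node Δ·S+B equals the discounted successor values.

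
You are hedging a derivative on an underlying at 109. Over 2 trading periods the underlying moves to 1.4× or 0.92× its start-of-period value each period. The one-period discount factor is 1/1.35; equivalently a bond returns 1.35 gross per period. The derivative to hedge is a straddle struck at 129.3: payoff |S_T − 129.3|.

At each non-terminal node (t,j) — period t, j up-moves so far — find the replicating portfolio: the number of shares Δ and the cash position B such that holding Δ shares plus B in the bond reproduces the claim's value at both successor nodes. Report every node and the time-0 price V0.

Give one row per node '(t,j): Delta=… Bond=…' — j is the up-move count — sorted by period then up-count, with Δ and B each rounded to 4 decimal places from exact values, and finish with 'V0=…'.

(0,0): Delta=0.8907 Bond=-58.5962
(1,0): Delta=-0.5391 Bond=64.2820
(1,1): Delta=1.0000 Bond=-95.7778
V0=38.4946

Under the risk-neutral measure, an up-move has probability p* = (R−d)/(u−d) = 0.8958 and values discount at R = 1.35.
Payoff layer (t=2): V(2,0)=37.0424, V(2,1)=11.0920, V(2,2)=84.3400
(1,0): S=100.2800. Δ = (V_up−V_dn)/(S_up−S_dn) = (11.0920−37.0424)/(140.3920−92.2576) = -0.5391. V = [p*·11.0920 + (1−p*)·37.0424]/1.35 = 10.2186. B = V − Δ·S = 64.2820.
(1,1): S=152.6000. Δ = (V_up−V_dn)/(S_up−S_dn) = (84.3400−11.0920)/(213.6400−140.3920) = 1.0000. V = [p*·84.3400 + (1−p*)·11.0920]/1.35 = 56.8222. B = V − Δ·S = -95.7778.
(0,0): S=109.0000. Δ = (V_up−V_dn)/(S_up−S_dn) = (56.8222−10.2186)/(152.6000−100.2800) = 0.8907. V = [p*·56.8222 + (1−p*)·10.2186]/1.35 = 38.4946. B = V − Δ·S = -58.5962.
Self-financing check: at every node Δ·S+B equals the discounted successor values.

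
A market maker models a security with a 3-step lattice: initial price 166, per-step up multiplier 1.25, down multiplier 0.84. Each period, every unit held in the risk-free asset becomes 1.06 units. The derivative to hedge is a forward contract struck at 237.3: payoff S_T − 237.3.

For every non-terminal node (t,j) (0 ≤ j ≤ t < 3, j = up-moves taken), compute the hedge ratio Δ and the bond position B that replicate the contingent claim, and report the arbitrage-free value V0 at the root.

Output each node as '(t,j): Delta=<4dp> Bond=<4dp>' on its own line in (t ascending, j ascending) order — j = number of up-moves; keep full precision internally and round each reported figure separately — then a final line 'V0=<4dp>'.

(0,0): Delta=1.0000 Bond=-199.2417
(1,0): Delta=1.0000 Bond=-211.1962
(1,1): Delta=1.0000 Bond=-211.1962
(2,0): Delta=1.0000 Bond=-223.8679
(2,1): Delta=1.0000 Bond=-223.8679
(2,2): Delta=1.0000 Bond=-223.8679
V0=-33.2417

The replicating-portfolio and risk-neutral prices coincide; use p* = (1.06−0.84)/(1.25−0.84) = 0.5366 for the latter.
At expiry t=3: V(3,0)=-138.9111, V(3,1)=-90.8880, V(3,2)=-19.4250, V(3,3)=86.9187
  t=2,j=0: stock 117.1296 → up 146.4120 (V=-90.8880), down 98.3889 (V=-138.9111). Price -106.7383; hedge Δ=1.0000, bond B=-223.8679.
  t=2,j=1: stock 174.3000 → up 217.8750 (V=-19.4250), down 146.4120 (V=-90.8880). Price -49.5679; hedge Δ=1.0000, bond B=-223.8679.
  t=2,j=2: stock 259.3750 → up 324.2188 (V=86.9187), down 217.8750 (V=-19.4250). Price 35.5071; hedge Δ=1.0000, bond B=-223.8679.
  t=1,j=0: stock 139.4400 → up 174.3000 (V=-49.5679), down 117.1296 (V=-106.7383). Price -71.7562; hedge Δ=1.0000, bond B=-211.1962.
  t=1,j=1: stock 207.5000 → up 259.3750 (V=35.5071), down 174.3000 (V=-49.5679). Price -3.6962; hedge Δ=1.0000, bond B=-211.1962.
  t=0,j=0: stock 166.0000 → up 207.5000 (V=-3.6962), down 139.4400 (V=-71.7562). Price -33.2417; hedge Δ=1.0000, bond B=-199.2417.
The time-0 hedge costs -33.2417, which is the no-arbitrage price.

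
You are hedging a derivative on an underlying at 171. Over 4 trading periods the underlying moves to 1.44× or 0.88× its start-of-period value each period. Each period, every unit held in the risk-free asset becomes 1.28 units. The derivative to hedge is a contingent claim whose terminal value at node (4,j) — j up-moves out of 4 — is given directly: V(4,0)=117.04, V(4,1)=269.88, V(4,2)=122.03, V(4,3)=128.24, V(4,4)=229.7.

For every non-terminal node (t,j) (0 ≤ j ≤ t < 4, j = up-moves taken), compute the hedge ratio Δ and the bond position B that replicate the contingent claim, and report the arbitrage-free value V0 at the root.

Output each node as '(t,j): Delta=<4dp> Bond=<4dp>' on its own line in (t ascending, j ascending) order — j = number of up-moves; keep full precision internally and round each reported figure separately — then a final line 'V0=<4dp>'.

(0,0): Delta=0.0866 Bond=45.7124
(1,0): Delta=-0.3238 Bond=120.2656
(1,1): Delta=0.1869 Bond=33.8103
(2,0): Delta=-0.6525 Bond=197.4753
(2,1): Delta=-0.2434 Bond=136.5259
(2,2): Delta=0.2921 Bond=5.9777
(3,0): Delta=2.3421 Bond=-96.2009
(3,1): Delta=-1.3846 Bond=392.3560
(3,2): Delta=0.0355 Bond=87.7121
(3,3): Delta=0.3548 Bond=-24.3728
V0=60.5222

No-arbitrage ⇒ martingale measure with p* = (R−d)/(u−d) = 0.7143.
Payoff layer (t=4): V(4,0)=117.0400, V(4,1)=269.8800, V(4,2)=122.0300, V(4,3)=128.2400, V(4,4)=229.7000
(3,0): S=116.5317. Δ = (V_up−V_dn)/(S_up−S_dn) = (269.8800−117.0400)/(167.8057−102.5479) = 2.3421. V = [p*·269.8800 + (1−p*)·117.0400]/1.28 = 176.7277. B = V − Δ·S = -96.2009.
(3,1): S=190.6883. Δ = (V_up−V_dn)/(S_up−S_dn) = (122.0300−269.8800)/(274.5911−167.8057) = -1.3846. V = [p*·122.0300 + (1−p*)·269.8800]/1.28 = 128.3382. B = V − Δ·S = 392.3560.
(3,2): S=312.0353. Δ = (V_up−V_dn)/(S_up−S_dn) = (128.2400−122.0300)/(449.3309−274.5911) = 0.0355. V = [p*·128.2400 + (1−p*)·122.0300]/1.28 = 98.8013. B = V − Δ·S = 87.7121.
(3,3): S=510.6033. Δ = (V_up−V_dn)/(S_up−S_dn) = (229.7000−128.2400)/(735.2687−449.3309) = 0.3548. V = [p*·229.7000 + (1−p*)·128.2400]/1.28 = 156.8058. B = V − Δ·S = -24.3728.
(2,0): S=132.4224. Δ = (V_up−V_dn)/(S_up−S_dn) = (128.3382−176.7277)/(190.6883−116.5317) = -0.6525. V = [p*·128.3382 + (1−p*)·176.7277]/1.28 = 111.0654. B = V − Δ·S = 197.4753.
(2,1): S=216.6912. Δ = (V_up−V_dn)/(S_up−S_dn) = (98.8013−128.3382)/(312.0353−190.6883) = -0.2434. V = [p*·98.8013 + (1−p*)·128.3382]/1.28 = 83.7816. B = V − Δ·S = 136.5259.
(2,2): S=354.5856. Δ = (V_up−V_dn)/(S_up−S_dn) = (156.8058−98.8013)/(510.6033−312.0353) = 0.2921. V = [p*·156.8058 + (1−p*)·98.8013]/1.28 = 109.5571. B = V − Δ·S = 5.9777.
(1,0): S=150.4800. Δ = (V_up−V_dn)/(S_up−S_dn) = (83.7816−111.0654)/(216.6912−132.4224) = -0.3238. V = [p*·83.7816 + (1−p*)·111.0654]/1.28 = 71.5445. B = V − Δ·S = 120.2656.
(1,1): S=246.2400. Δ = (V_up−V_dn)/(S_up−S_dn) = (109.5571−83.7816)/(354.5856−216.6912) = 0.1869. V = [p*·109.5571 + (1−p*)·83.7816]/1.28 = 79.8380. B = V − Δ·S = 33.8103.
(0,0): S=171.0000. Δ = (V_up−V_dn)/(S_up−S_dn) = (79.8380−71.5445)/(246.2400−150.4800) = 0.0866. V = [p*·79.8380 + (1−p*)·71.5445]/1.28 = 60.5222. B = V − Δ·S = 45.7124.
The time-0 hedge costs 60.5222, which is the no-arbitrage price.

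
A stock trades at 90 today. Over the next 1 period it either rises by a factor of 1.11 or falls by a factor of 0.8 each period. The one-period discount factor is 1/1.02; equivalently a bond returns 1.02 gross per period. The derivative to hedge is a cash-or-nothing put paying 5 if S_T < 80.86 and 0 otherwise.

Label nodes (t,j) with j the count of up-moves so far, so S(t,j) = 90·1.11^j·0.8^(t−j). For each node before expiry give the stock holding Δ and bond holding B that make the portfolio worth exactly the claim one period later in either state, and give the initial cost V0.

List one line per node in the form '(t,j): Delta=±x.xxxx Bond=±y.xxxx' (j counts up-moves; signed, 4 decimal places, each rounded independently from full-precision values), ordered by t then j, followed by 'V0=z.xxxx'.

No-arbitrage ⇒ martingale measure with p* = (R−d)/(u−d) = 0.7097.
Terminal values V(1,·): V(1,0)=5.0000, V(1,1)=0.0000
(0,0): S=90.0000. Δ = (V_up−V_dn)/(S_up−S_dn) = (0.0000−5.0000)/(99.9000−72.0000) = -0.1792. V = [p*·0.0000 + (1−p*)·5.0000]/1.02 = 1.4231. B = V − Δ·S = 17.5522.
Check: Δ(0,0)·S0 + B(0,0) = 1.4231 = V0.

(0,0): Delta=-0.1792 Bond=17.5522
V0=1.4231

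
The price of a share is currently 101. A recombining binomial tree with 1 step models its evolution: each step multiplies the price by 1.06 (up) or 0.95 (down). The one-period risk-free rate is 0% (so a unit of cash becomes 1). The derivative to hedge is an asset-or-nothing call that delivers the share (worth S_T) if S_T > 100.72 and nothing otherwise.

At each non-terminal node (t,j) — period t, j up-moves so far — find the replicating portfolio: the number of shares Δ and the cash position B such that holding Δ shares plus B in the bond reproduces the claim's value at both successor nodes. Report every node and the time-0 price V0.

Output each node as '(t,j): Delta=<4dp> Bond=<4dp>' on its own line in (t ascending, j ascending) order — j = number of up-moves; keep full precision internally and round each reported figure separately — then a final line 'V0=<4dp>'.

Under the risk-neutral measure, an up-move has probability p* = (R−d)/(u−d) = 0.4545 and values discount at R = 1.
At expiry t=1: V(1,0)=0.0000, V(1,1)=107.0600
(0,0): S=101.0000. Δ = (V_up−V_dn)/(S_up−S_dn) = (107.0600−0.0000)/(107.0600−95.9500) = 9.6364. V = [p*·107.0600 + (1−p*)·0.0000]/1 = 48.6636. B = V − Δ·S = -924.6091.
Self-financing check: at every node Δ·S+B equals the discounted successor values.

(0,0): Delta=9.6364 Bond=-924.6091
V0=48.6636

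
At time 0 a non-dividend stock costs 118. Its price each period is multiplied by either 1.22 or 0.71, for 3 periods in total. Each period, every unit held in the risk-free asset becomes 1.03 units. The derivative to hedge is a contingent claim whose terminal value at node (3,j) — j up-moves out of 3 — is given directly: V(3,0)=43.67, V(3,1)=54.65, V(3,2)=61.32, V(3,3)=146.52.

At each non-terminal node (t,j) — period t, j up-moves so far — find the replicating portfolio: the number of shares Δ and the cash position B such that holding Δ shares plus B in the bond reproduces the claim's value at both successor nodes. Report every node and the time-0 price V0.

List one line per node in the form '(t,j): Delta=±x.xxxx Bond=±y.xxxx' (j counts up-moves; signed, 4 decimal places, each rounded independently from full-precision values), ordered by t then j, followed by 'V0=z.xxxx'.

(0,0): Delta=0.5981 Bond=2.3724
(1,0): Delta=0.1880 Bond=36.7974
(1,1): Delta=0.7398 Bond=-17.9539
(2,0): Delta=0.3619 Bond=27.5574
(2,1): Delta=0.1280 Bond=44.0430
(2,2): Delta=0.9512 Bond=-55.6231
V0=72.9471

Under the risk-neutral measure, an up-move has probability p* = (R−d)/(u−d) = 0.6275 and values discount at R = 1.03.
At expiry t=3: V(3,0)=43.6700, V(3,1)=54.6500, V(3,2)=61.3200, V(3,3)=146.5200
  t=2,j=0: stock 59.4838 → up 72.5702 (V=54.6500), down 42.2335 (V=43.6700). Price 49.0868; hedge Δ=0.3619, bond B=27.5574.
  t=2,j=1: stock 102.2116 → up 124.6982 (V=61.3200), down 72.5702 (V=54.6500). Price 57.1215; hedge Δ=0.1280, bond B=44.0430.
  t=2,j=2: stock 175.6312 → up 214.2701 (V=146.5200), down 124.6982 (V=61.3200). Price 111.4358; hedge Δ=0.9512, bond B=-55.6231.
  t=1,j=0: stock 83.7800 → up 102.2116 (V=57.1215), down 59.4838 (V=49.0868). Price 52.5516; hedge Δ=0.1880, bond B=36.7974.
  t=1,j=1: stock 143.9600 → up 175.6312 (V=111.4358), down 102.2116 (V=57.1215). Price 88.5447; hedge Δ=0.7398, bond B=-17.9539.
  t=0,j=0: stock 118.0000 → up 143.9600 (V=88.5447), down 83.7800 (V=52.5516). Price 72.9471; hedge Δ=0.5981, bond B=2.3724.
Check: Δ(0,0)·S0 + B(0,0) = 72.9471 = V0.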